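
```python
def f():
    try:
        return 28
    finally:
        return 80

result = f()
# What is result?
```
80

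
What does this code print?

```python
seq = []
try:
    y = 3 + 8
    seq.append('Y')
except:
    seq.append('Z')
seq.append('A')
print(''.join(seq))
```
YA

No exception, try block completes normally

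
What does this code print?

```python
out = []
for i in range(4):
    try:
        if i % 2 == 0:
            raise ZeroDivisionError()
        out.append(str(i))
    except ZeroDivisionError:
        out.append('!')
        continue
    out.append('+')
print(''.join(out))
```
!1+!3+

continue in except skips rest of loop body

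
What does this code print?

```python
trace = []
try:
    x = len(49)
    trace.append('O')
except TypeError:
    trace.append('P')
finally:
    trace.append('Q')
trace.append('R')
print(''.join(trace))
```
PQR

finally always runs, even after exception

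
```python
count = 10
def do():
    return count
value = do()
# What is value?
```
10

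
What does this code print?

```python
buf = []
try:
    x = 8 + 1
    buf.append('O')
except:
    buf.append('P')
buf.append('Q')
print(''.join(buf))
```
OQ

No exception, try block completes normally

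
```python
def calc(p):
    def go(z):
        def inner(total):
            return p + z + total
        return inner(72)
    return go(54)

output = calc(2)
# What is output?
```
128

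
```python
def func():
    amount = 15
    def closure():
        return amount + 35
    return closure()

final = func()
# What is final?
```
50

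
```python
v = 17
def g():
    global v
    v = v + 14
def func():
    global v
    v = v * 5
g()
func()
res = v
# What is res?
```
155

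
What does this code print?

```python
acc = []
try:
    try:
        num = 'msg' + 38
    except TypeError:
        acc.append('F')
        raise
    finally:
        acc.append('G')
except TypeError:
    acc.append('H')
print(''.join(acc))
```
FGH

finally runs before re-raised exception propagates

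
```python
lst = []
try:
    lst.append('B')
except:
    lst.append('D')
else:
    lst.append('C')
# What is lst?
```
['B', 'C']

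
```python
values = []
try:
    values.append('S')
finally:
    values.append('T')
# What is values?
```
['S', 'T']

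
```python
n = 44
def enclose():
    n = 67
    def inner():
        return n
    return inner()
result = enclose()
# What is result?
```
67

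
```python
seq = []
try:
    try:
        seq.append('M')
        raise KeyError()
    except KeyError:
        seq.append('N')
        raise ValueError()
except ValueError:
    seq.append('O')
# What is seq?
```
['M', 'N', 'O']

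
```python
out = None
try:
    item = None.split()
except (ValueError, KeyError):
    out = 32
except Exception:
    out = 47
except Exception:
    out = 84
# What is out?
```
47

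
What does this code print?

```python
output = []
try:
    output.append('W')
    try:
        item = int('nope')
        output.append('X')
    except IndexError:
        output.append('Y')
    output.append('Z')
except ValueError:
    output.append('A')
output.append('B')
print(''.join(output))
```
WAB

Inner handler doesn't match, propagates to outer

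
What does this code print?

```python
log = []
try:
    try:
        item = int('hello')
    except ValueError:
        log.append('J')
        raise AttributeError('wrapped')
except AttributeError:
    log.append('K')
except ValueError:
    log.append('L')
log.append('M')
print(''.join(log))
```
JKM

AttributeError raised and caught, original ValueError not re-raised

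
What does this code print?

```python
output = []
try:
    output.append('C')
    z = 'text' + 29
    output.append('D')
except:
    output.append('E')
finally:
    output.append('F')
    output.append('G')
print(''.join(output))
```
CEFG

Code before exception runs, then except, then all of finally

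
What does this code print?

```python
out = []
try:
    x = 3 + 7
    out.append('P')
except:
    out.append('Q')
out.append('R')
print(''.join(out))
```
PR

No exception, try block completes normally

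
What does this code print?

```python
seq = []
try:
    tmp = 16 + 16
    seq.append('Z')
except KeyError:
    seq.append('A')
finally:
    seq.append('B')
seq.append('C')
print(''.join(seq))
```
ZBC

finally runs after normal execution too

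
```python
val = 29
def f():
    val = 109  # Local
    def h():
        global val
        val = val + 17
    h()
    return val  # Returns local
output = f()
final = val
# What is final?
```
46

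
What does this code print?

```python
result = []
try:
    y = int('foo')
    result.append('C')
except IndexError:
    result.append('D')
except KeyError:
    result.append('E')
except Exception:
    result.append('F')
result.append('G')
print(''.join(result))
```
FG

ValueError not specifically caught, falls to Exception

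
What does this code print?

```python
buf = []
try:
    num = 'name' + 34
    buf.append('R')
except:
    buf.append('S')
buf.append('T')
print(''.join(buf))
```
ST

Exception raised in try, caught by bare except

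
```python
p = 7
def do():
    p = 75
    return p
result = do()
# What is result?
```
75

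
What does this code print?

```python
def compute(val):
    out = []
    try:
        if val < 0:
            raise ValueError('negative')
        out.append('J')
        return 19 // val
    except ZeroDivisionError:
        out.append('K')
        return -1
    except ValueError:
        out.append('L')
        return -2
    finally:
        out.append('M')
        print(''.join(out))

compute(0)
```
JKM

val=0 causes ZeroDivisionError, caught, finally prints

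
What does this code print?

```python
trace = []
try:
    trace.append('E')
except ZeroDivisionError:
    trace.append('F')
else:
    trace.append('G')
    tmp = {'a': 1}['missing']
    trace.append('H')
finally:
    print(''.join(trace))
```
EG

Try succeeds, else appends 'G', KeyError in else is uncaught, finally prints before exception propagates ('H' never appended)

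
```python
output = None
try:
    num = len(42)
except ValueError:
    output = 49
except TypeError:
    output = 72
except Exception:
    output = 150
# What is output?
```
72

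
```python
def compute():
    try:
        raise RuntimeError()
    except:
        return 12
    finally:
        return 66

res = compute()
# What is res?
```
66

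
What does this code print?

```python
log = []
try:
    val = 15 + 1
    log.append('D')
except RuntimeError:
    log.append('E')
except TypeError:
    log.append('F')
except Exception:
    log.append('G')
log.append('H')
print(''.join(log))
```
DH

No exception, try block completes normally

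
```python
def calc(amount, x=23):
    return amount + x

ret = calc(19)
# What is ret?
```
42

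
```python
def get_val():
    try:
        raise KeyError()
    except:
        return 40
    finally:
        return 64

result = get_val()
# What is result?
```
64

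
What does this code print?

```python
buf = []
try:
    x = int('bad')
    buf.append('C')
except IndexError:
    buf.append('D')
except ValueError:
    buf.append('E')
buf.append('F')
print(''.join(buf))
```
EF

ValueError is caught by its specific handler, not IndexError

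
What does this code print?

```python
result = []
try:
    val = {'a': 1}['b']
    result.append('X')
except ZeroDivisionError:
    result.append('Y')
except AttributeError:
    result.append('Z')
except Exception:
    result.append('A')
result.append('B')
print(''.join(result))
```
AB

KeyError not specifically caught, falls to Exception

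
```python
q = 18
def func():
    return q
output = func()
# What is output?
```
18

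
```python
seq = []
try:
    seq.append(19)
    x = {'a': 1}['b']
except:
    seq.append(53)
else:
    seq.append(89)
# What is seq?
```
[19, 53]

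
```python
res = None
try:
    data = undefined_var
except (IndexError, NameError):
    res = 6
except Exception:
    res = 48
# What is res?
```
6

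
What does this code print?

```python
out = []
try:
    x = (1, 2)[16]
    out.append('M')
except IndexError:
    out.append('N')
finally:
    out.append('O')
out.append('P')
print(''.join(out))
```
NOP

finally always runs, even after exception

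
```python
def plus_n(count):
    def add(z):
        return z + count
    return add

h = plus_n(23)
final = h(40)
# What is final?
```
63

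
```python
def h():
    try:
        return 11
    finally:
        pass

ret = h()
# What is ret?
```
11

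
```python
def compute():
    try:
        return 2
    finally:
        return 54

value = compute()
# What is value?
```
54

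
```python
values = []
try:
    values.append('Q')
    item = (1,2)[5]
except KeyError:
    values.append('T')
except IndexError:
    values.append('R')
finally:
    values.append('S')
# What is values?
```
['Q', 'R', 'S']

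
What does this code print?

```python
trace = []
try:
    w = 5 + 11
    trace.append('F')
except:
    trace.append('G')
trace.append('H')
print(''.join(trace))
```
FH

No exception, try block completes normally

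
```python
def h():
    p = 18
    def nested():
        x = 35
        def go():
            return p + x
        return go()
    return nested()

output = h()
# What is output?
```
53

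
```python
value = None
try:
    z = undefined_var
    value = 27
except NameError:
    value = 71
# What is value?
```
71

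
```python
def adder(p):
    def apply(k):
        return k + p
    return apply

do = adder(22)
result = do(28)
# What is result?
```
50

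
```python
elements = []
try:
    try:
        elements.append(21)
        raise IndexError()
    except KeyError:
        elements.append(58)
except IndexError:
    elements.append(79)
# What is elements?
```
[21, 79]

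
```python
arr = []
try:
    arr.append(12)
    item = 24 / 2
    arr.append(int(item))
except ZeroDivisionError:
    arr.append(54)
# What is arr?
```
[12, 12]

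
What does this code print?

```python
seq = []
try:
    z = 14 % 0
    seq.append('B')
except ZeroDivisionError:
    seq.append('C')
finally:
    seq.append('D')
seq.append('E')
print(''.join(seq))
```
CDE

finally always runs, even after exception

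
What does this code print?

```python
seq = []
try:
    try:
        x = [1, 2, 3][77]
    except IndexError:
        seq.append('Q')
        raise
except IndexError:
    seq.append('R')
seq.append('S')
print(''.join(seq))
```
QRS

raise without argument re-raises current exception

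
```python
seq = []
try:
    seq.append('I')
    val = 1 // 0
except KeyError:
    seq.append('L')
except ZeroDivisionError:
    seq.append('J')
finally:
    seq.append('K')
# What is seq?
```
['I', 'J', 'K']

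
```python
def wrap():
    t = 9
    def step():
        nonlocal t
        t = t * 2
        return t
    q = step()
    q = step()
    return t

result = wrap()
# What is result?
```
36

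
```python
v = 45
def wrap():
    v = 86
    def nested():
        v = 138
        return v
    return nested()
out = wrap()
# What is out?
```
138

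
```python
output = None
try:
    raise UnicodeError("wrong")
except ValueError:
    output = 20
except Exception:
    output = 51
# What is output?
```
20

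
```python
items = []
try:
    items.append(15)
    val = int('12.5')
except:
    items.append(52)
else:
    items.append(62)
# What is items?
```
[15, 52]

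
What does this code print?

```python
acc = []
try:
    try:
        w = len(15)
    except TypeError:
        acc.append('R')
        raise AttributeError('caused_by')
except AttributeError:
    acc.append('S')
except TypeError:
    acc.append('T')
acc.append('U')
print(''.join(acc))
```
RSU

AttributeError raised and caught, original TypeError not re-raised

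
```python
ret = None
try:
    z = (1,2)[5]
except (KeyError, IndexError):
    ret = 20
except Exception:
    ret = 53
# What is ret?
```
20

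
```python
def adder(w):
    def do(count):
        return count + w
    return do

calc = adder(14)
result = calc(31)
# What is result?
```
45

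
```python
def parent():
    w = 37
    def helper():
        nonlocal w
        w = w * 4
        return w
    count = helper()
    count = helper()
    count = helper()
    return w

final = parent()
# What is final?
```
2368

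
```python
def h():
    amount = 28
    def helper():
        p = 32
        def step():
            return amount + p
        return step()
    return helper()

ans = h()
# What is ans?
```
60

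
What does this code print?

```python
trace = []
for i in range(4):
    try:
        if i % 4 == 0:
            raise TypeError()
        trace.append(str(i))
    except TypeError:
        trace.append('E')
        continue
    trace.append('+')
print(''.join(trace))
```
E1+2+3+

continue in except skips rest of loop body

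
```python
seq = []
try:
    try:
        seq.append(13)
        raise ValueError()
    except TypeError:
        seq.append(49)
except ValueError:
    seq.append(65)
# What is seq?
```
[13, 65]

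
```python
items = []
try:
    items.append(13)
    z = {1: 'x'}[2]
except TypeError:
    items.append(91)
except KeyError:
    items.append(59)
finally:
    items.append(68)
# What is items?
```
[13, 59, 68]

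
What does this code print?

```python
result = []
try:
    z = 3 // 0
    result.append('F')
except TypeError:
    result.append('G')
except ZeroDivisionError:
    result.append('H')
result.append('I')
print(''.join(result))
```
HI

ZeroDivisionError is caught by its specific handler, not TypeError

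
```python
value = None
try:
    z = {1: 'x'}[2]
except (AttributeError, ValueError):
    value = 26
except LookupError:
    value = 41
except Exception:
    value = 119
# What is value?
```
41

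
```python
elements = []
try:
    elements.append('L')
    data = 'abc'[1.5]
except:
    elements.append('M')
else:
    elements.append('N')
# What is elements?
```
['L', 'M']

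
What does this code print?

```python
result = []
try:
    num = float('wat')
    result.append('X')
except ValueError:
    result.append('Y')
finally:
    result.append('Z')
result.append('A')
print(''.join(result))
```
YZA

finally always runs, even after exception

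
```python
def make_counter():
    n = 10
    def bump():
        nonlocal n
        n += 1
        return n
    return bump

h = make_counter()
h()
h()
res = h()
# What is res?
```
13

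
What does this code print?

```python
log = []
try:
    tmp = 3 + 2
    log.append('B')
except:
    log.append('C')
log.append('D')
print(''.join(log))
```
BD

No exception, try block completes normally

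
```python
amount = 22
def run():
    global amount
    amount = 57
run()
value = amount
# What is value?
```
57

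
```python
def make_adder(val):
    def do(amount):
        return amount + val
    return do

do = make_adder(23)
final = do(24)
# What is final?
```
47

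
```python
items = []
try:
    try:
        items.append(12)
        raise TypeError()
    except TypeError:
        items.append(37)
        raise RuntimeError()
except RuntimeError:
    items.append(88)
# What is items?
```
[12, 37, 88]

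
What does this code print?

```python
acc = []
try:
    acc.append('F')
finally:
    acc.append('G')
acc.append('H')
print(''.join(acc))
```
FGH

try/finally without except, no exception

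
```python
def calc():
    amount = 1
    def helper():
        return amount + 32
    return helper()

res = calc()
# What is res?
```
33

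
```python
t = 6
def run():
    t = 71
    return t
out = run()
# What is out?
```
71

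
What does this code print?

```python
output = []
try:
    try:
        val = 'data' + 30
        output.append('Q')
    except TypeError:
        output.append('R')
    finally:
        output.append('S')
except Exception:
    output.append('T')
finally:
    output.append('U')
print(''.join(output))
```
RSU

Both finally blocks run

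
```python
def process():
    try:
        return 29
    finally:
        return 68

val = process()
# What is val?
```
68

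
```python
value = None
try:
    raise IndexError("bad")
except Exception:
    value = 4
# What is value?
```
4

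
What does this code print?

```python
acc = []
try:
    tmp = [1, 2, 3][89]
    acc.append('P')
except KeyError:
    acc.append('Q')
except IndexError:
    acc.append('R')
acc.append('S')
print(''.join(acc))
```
RS

IndexError is caught by its specific handler, not KeyError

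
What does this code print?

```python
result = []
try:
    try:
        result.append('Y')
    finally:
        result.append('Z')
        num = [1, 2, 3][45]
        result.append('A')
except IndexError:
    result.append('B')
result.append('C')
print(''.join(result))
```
YZBC

Exception in inner finally caught by outer except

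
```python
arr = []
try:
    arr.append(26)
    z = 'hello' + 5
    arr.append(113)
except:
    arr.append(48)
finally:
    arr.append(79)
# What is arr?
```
[26, 48, 79]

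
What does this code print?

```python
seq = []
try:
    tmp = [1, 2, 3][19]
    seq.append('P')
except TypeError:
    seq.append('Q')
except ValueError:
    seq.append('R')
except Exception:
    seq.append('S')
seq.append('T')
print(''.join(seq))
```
ST

IndexError not specifically caught, falls to Exception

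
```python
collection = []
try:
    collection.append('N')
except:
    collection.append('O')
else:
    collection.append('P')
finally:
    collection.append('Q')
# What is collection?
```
['N', 'P', 'Q']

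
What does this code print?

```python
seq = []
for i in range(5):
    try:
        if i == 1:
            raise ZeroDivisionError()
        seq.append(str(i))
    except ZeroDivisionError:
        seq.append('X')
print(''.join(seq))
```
0X234

Exception on i=1 caught, loop continues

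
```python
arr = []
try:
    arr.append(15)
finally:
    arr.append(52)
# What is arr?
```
[15, 52]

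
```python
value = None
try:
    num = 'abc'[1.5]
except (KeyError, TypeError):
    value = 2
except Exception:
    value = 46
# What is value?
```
2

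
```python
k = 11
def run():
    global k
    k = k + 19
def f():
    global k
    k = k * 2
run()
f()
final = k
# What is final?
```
60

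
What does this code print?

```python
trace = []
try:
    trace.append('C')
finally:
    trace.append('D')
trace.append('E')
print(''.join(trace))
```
CDE

try/finally without except, no exception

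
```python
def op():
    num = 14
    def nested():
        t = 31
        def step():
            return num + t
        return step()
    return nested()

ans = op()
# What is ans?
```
45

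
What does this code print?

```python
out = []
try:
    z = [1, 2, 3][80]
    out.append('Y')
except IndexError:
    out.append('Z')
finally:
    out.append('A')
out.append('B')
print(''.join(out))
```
ZAB

finally always runs, even after exception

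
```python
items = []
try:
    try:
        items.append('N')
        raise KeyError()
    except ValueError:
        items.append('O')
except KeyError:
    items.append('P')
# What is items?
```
['N', 'P']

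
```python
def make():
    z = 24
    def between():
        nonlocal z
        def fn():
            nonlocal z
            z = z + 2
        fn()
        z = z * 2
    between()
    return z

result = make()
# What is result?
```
52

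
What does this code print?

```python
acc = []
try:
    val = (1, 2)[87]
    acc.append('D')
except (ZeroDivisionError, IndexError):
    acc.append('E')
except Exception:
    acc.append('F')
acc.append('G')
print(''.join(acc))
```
EG

IndexError matches tuple containing it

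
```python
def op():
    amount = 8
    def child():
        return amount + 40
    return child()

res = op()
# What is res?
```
48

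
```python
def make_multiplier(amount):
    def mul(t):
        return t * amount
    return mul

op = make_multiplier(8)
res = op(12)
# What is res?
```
96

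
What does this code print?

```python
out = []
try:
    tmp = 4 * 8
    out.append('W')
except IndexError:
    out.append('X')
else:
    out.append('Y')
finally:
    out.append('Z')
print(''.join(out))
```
WYZ

else runs before finally when no exception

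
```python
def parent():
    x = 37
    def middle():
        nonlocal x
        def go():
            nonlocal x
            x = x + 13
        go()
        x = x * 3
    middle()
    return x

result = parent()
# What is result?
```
150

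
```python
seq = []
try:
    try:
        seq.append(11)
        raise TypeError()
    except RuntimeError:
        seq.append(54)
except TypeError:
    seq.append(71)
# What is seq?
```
[11, 71]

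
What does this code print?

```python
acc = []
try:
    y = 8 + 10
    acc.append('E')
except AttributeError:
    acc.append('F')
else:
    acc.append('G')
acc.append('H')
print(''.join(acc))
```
EGH

else block runs when no exception occurs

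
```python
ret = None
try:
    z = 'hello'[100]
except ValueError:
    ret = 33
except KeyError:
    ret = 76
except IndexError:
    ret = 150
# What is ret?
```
150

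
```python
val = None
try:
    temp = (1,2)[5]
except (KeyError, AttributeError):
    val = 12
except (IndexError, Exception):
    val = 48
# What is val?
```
48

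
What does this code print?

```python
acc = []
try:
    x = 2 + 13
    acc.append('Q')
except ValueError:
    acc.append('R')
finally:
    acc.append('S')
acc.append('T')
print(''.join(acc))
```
QST

finally runs after normal execution too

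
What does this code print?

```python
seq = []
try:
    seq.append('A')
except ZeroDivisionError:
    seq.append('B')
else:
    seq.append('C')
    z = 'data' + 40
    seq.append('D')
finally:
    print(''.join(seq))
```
AC

Try succeeds, else appends 'C', TypeError in else is uncaught, finally prints before exception propagates ('D' never appended)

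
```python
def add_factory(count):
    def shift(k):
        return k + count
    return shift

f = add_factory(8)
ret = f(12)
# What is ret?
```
20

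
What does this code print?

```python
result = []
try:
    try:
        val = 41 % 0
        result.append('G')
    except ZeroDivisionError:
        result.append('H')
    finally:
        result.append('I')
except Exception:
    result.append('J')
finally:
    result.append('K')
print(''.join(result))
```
HIK

Both finally blocks run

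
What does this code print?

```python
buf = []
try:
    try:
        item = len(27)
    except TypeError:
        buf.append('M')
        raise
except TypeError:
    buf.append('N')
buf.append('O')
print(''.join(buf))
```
MNO

raise without argument re-raises current exception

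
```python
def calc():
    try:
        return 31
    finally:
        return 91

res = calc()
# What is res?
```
91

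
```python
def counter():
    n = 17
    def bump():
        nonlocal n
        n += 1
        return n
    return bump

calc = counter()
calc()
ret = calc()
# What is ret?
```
19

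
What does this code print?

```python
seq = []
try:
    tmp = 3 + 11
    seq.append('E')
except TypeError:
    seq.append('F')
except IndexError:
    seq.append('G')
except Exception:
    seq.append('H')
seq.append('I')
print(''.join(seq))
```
EI

No exception, try block completes normally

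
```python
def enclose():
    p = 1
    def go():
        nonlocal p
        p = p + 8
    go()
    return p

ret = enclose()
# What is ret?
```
9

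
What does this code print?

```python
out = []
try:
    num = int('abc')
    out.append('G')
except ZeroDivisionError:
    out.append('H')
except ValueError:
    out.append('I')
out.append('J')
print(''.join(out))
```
IJ

ValueError is caught by its specific handler, not ZeroDivisionError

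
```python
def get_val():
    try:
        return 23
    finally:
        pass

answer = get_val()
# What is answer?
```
23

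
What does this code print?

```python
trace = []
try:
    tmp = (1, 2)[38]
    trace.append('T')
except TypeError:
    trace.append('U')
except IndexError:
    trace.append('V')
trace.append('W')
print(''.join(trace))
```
VW

IndexError is caught by its specific handler, not TypeError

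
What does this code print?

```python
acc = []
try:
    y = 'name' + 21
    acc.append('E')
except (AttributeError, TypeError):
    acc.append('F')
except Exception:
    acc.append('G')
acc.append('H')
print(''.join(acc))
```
FH

TypeError matches tuple containing it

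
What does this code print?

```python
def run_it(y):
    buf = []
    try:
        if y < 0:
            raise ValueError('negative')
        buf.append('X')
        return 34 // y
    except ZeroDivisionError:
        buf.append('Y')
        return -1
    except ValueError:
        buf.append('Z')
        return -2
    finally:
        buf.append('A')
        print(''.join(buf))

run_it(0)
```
XYA

y=0 causes ZeroDivisionError, caught, finally prints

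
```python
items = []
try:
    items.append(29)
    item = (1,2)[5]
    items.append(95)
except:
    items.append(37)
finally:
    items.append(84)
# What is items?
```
[29, 37, 84]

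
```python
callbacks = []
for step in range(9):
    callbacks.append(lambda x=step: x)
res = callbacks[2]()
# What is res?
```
2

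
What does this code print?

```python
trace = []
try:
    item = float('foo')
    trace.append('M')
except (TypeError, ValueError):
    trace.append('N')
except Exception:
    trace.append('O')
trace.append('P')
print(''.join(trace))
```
NP

ValueError matches tuple containing it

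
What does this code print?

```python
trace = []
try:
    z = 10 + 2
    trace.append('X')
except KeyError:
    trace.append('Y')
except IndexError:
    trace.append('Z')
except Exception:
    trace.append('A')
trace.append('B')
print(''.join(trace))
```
XB

No exception, try block completes normally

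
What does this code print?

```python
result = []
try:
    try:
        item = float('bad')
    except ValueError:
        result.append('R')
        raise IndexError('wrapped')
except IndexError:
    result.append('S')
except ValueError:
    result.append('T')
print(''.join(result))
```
RS

New IndexError raised, caught by outer IndexError handler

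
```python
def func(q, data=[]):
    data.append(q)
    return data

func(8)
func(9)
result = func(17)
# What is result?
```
[8, 9, 17]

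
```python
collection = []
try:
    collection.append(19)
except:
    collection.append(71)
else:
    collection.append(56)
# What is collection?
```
[19, 56]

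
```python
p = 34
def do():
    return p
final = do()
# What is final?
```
34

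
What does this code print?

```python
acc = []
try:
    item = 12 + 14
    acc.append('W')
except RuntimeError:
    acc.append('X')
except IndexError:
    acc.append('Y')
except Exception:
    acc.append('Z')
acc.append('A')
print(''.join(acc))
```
WA

No exception, try block completes normally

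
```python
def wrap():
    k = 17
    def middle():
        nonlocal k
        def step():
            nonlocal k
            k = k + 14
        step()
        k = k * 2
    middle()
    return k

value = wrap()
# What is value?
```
62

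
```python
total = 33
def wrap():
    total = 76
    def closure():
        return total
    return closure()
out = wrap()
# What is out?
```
76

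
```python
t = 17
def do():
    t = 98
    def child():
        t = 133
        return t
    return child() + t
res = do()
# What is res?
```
231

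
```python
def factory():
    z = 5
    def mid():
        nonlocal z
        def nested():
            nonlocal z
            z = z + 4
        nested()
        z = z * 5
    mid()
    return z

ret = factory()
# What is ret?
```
45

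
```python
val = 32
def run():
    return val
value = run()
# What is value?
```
32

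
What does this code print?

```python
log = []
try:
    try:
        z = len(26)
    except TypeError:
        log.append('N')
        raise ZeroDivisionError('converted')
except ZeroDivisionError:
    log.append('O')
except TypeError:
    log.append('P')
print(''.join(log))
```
NO

New ZeroDivisionError raised, caught by outer ZeroDivisionError handler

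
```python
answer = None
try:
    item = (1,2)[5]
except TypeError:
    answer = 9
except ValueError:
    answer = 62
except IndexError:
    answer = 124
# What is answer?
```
124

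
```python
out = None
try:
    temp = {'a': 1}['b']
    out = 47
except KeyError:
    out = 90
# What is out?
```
90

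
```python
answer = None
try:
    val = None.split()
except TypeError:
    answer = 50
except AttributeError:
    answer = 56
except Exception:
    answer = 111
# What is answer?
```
56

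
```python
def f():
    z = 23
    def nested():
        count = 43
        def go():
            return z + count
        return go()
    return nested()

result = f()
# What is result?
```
66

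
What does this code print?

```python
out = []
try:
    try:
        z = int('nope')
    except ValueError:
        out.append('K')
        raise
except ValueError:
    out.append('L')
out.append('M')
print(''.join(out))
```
KLM

raise without argument re-raises current exception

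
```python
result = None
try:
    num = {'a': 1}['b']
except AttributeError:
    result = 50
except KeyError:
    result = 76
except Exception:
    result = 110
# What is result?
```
76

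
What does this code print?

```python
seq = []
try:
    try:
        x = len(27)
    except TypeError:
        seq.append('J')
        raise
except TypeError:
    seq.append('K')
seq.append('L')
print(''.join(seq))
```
JKL

raise without argument re-raises current exception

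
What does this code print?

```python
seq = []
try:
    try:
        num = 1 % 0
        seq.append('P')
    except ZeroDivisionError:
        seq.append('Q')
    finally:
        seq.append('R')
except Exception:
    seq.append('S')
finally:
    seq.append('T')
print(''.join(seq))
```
QRT

Both finally blocks run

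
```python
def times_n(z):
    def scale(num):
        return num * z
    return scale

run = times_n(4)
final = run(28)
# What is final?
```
112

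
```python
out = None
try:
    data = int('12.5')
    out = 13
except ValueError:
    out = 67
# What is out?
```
67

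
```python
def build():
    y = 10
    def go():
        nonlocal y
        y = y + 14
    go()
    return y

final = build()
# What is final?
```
24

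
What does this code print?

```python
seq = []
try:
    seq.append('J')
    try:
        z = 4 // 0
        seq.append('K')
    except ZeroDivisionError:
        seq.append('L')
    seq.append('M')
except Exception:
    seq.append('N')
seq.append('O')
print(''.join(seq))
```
JLMO

Inner exception caught by inner handler, outer continues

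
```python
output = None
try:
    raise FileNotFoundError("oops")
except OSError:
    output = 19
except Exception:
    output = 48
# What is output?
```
19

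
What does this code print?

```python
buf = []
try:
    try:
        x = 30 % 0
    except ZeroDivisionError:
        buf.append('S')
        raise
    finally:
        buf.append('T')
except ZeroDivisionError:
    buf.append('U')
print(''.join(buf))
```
STU

finally runs before re-raised exception propagates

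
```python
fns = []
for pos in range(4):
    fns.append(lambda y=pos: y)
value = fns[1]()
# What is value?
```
1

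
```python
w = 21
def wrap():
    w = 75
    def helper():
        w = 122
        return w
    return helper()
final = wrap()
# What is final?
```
122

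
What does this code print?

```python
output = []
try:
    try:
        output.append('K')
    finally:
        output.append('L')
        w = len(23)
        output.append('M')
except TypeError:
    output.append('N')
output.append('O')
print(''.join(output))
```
KLNO

Exception in inner finally caught by outer except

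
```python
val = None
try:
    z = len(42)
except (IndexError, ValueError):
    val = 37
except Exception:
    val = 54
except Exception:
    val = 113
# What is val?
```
54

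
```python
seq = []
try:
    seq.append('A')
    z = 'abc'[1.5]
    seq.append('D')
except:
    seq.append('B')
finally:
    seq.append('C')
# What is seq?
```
['A', 'B', 'C']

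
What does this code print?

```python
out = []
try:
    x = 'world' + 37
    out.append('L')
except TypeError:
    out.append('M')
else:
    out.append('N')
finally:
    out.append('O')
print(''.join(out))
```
MO

Exception: except runs, else skipped, finally runs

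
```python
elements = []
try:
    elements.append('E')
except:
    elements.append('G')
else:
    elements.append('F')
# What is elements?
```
['E', 'F']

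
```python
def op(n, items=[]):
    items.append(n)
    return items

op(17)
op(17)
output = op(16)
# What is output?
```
[17, 17, 16]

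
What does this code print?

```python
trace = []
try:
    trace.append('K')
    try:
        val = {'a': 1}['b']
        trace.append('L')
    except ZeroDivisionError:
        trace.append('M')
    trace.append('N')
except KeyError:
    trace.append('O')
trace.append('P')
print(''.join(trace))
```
KOP

Inner handler doesn't match, propagates to outer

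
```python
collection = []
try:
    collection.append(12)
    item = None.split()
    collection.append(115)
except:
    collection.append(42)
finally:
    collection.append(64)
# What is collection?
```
[12, 42, 64]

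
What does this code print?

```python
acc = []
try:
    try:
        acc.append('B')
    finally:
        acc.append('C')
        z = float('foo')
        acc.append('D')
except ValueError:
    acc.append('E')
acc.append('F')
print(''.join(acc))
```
BCEF

Exception in inner finally caught by outer except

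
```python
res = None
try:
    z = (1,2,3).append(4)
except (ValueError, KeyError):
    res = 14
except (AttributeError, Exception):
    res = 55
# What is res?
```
55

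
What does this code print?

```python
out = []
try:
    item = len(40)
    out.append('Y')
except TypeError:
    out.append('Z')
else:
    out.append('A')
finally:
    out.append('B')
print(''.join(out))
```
ZB

Exception: except runs, else skipped, finally runs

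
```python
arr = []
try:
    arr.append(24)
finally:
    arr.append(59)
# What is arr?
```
[24, 59]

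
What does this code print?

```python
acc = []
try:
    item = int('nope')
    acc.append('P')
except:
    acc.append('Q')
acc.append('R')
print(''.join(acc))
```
QR

Exception raised in try, caught by bare except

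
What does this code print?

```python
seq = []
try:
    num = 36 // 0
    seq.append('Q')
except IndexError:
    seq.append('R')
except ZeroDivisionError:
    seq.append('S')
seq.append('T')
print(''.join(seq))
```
ST

ZeroDivisionError is caught by its specific handler, not IndexError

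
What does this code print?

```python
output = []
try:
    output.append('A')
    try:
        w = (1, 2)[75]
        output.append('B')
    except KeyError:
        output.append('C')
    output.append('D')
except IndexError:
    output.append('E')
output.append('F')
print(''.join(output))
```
AEF

Inner handler doesn't match, propagates to outer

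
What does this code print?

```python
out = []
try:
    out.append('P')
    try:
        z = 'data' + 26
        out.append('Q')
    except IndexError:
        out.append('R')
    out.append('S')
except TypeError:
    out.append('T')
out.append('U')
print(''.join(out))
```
PTU

Inner handler doesn't match, propagates to outer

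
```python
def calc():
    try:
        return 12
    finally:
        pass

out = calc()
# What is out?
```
12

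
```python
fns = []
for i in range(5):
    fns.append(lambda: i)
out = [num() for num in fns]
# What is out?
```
[4, 4, 4, 4, 4]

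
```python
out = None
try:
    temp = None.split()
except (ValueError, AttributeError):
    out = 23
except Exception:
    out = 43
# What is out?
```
23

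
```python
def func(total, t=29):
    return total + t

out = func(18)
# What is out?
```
47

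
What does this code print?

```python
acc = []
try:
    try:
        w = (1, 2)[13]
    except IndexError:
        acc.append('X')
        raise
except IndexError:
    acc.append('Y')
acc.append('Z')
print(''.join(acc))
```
XYZ

raise without argument re-raises current exception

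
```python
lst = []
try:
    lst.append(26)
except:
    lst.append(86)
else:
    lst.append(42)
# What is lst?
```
[26, 42]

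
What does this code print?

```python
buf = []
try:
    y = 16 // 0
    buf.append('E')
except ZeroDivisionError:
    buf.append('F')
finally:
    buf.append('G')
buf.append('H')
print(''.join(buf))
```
FGH

finally always runs, even after exception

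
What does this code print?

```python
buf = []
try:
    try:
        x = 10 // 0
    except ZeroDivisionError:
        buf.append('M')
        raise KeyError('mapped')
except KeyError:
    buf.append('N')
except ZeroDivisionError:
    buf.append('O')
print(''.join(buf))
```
MN

New KeyError raised, caught by outer KeyError handler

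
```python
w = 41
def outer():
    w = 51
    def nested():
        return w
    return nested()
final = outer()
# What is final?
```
51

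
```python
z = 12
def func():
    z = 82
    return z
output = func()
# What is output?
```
82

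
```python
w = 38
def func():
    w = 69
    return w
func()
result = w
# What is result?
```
38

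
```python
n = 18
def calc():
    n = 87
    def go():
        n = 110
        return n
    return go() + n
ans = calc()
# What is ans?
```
197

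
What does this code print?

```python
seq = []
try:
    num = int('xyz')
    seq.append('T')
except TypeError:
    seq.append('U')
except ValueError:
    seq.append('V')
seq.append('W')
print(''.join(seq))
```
VW

ValueError is caught by its specific handler, not TypeError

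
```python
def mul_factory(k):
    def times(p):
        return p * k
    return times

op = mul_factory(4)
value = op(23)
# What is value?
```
92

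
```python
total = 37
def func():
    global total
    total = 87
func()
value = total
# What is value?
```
87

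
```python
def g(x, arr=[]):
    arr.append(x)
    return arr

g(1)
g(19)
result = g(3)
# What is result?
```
[1, 19, 3]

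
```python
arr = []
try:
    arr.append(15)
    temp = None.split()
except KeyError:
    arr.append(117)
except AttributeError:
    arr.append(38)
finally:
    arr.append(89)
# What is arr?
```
[15, 38, 89]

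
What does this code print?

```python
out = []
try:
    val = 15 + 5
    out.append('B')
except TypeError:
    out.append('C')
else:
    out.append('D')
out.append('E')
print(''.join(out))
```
BDE

else block runs when no exception occurs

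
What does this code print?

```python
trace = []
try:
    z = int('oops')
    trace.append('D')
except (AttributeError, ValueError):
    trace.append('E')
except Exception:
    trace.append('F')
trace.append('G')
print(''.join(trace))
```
EG

ValueError matches tuple containing it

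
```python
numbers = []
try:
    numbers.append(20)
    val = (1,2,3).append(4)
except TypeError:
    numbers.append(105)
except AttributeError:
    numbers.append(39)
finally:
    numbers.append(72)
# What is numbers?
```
[20, 39, 72]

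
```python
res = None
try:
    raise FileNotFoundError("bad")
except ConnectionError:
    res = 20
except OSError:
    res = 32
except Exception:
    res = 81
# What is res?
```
32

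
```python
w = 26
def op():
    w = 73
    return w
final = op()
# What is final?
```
73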